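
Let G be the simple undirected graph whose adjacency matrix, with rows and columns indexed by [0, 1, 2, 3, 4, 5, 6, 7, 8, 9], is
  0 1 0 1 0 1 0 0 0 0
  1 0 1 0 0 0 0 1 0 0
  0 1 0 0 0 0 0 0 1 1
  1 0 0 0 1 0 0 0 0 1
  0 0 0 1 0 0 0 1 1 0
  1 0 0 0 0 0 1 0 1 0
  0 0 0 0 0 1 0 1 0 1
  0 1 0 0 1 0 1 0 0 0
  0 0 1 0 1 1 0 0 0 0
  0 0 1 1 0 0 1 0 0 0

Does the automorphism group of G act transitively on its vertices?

G is 3-regular on 10 vertices with no triangles and no 4-cycles (girth 5): this is the Petersen graph. Viewing the Petersen graph as the Kneser graph K(5,2) — vertices are 2-subsets of {1,…,5}, edges join disjoint pairs — its automorphisms are exactly the permutations of the 5-element set, so Aut ≅ S_5 of order 120. This group acts transitively on the 10 vertices.

Yes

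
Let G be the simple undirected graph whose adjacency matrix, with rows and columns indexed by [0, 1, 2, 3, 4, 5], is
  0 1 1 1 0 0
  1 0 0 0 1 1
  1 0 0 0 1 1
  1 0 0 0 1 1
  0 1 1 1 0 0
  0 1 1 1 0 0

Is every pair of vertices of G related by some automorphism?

Yes

G is 3-regular and bipartite with parts {1, 2, 3} and {0, 4, 5} (each part is independent and every cross-pair is an edge), so G = K_{3,3}. Aut(K_{3,3}) is the wreath product S_3 ≀ Z_2: permute within each part, then optionally swap the parts; |Aut| = 2·(3!)² = 72. This group acts transitively on the 6 vertices.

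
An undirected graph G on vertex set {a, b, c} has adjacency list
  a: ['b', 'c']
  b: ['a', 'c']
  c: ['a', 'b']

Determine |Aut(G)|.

6

Every vertex has degree 2, so G is the complete graph K_3. Any permutation of the 3 vertices preserves K_3, so Aut(K_3) = S_3 of order 3! = 6.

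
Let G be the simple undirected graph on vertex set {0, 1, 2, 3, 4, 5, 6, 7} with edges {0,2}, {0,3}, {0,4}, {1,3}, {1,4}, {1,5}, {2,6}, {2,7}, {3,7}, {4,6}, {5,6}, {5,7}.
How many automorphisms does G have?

48

G is 3-regular and bipartite on 2^3 = 8 vertices with girth 4; it is the hypercube graph Q_3. The symmetry group of the 3-cube is the hyperoctahedral group B_3 = Z_2 ≀ S_3, of order 2^3·3! = 48.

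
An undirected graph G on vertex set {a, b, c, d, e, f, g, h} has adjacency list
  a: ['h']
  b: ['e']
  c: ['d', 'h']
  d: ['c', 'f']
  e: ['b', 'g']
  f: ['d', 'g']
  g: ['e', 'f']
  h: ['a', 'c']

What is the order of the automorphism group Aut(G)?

2

The degree sequence is [1, 1, 2, 2, 2, 2, 2, 2]; the two degree-1 vertices a and b are the ends of a path, so G = P_8. The only nontrivial automorphism of a path is the end-to-end reflection, so Aut(G) ≅ Z_2.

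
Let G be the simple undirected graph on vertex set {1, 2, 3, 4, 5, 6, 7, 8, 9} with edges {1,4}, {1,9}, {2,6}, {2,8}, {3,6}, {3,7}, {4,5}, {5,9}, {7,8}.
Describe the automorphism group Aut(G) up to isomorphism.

D_5 × D_4

G has two connected components, {2, 3, 6, 7, 8} and {1, 4, 5, 9}; each is 2-regular, so G = C_5 ⊔ C_4. No automorphism exchanges components of different sizes, hence Aut(G) is the direct product D_5 × D_4, order 80.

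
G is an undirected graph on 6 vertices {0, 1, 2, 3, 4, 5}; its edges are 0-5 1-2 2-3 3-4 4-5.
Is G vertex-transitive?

Automorphisms preserve degree, but G has vertices of degree 1 and vertices of degree 2; no automorphism maps one to the other, so G is not vertex-transitive.

No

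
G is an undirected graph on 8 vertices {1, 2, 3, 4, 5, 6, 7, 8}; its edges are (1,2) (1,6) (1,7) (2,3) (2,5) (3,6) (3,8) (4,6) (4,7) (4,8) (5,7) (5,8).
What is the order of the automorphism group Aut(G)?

G is 3-regular and bipartite on 2^3 = 8 vertices with girth 4; it is the hypercube graph Q_3. The symmetry group of the 3-cube is the hyperoctahedral group B_3 = Z_2 ≀ S_3, of order 2^3·3! = 48.

48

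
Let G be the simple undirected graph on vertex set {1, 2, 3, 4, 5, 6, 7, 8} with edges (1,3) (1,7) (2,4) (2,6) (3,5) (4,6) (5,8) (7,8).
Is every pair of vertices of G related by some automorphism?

No

G has two connected components, {1, 3, 5, 7, 8} and {2, 4, 6}; each is 2-regular, so G = C_5 ⊔ C_3. The orbit of 1 under Aut(G) is {1, 3, 5, 7, 8}, which does not contain 2, so G is not vertex-transitive.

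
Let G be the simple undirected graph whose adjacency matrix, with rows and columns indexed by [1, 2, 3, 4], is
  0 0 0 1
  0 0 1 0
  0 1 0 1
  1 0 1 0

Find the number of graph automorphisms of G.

2

The degree sequence is [1, 1, 2, 2]; the two degree-1 vertices 1 and 2 are the ends of a path, so G = P_4. The only nontrivial automorphism of a path is the end-to-end reflection, so Aut(G) ≅ Z_2.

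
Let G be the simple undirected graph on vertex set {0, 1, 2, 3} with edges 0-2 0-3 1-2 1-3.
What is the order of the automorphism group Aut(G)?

G is 2-regular and bipartite with parts {2, 3} and {0, 1} (each part is independent and every cross-pair is an edge), so G = K_{2,2}. Each part can be permuted independently (S_2 × S_2) and the two equal-size parts can also be swapped, giving (S_2 × S_2) ⋊ Z_2 of order 2·(2!)² = 8.

8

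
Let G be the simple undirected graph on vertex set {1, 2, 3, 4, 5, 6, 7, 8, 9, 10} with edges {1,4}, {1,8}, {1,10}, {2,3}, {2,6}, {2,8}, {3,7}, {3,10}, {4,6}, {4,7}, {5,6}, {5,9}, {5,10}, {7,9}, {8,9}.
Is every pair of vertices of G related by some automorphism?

G is 3-regular on 10 vertices with no triangles and no 4-cycles (girth 5): this is the Petersen graph. It is a classical fact that the Petersen graph has automorphism group S_5 (order 120), arising from its description as the Kneser graph K(5,2). Under this action every vertex can be carried to every other, so G is vertex-transitive.

Yes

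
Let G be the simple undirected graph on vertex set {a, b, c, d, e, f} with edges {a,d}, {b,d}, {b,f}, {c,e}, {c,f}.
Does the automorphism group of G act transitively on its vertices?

No

Automorphisms preserve degree, but G has vertices of degree 1 and vertices of degree 2; no automorphism maps one to the other, so G is not vertex-transitive.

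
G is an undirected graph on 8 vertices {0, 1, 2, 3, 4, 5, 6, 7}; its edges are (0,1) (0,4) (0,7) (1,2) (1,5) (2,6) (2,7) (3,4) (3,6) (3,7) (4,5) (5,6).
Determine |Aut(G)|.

48

G is 3-regular and bipartite on 2^3 = 8 vertices with girth 4; it is the hypercube graph Q_3. Aut(Q_3) consists of the signed permutations of the 3 coordinate axes: 3! permutations times 2^3 sign flips, so |Aut| = 2^3·3! = 48.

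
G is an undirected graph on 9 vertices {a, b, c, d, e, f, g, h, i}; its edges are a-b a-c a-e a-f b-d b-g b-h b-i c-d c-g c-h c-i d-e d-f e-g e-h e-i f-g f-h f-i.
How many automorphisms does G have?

2880

The vertices split by degree into {b, c, e, f} (degree 5) and {a, d, g, h, i} (degree 4); every edge runs between the two parts, so G is the complete bipartite graph K_{4,5}. Automorphisms preserve the bipartition setwise (since the parts differ in size) and act as S_5 × S_4 within it; |Aut| = 2880.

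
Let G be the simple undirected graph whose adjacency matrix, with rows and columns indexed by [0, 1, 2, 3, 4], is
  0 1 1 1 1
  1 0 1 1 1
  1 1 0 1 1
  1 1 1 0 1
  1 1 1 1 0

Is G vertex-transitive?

Every vertex has degree 4, so G is the complete graph K_5. Any permutation of the 5 vertices preserves K_5, so Aut(K_5) = S_5 of order 5! = 120. This group acts transitively on the 5 vertices.

Yes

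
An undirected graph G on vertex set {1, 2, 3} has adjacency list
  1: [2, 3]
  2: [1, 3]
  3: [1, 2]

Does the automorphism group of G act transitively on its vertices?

Yes

Every vertex has degree 2, so G is the complete graph K_3. Every bijection on the vertex set is an automorphism of K_3; hence Aut(K_3) ≅ S_3, order 6. Under this action every vertex can be carried to every other, so G is vertex-transitive.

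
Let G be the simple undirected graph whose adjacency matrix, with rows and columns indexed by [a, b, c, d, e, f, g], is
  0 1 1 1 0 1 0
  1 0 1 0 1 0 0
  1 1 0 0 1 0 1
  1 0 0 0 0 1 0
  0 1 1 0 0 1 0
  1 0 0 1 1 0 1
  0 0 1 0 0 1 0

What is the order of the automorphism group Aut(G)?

1

The degree sequence is [4, 3, 4, 2, 3, 4, 2]. Checking the degree-preserving permutations of the vertex set shows that none except the identity preserves every edge, so Aut(G) is trivial.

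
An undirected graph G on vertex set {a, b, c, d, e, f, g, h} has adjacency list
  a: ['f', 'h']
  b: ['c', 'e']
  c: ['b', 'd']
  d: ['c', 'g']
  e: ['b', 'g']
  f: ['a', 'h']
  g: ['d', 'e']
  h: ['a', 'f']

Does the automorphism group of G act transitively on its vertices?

No

G has two connected components, {b, c, d, e, g} and {a, f, h}; each is 2-regular, so G = C_5 ⊔ C_3. The orbit of a under Aut(G) is {a, f, h}, which does not contain b, so G is not vertex-transitive.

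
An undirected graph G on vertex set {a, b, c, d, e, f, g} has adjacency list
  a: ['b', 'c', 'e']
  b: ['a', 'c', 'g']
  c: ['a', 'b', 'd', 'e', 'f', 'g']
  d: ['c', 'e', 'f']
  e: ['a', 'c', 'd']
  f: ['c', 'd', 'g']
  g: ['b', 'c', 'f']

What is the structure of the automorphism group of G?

the dihedral group of order 12

Vertex c is the unique vertex of degree 6; the remaining 6 vertices each have degree 3 and induce a cycle, so G is the wheel on 7 vertices with hub c. With the hub fixed, the remaining symmetry is that of the rim cycle C_6, giving the dihedral group D_6.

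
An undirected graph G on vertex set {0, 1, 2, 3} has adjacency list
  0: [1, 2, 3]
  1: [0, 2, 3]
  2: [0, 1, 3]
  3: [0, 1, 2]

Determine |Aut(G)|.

24

All 4 vertices are pairwise adjacent: G = K_4. Every bijection on the vertex set is an automorphism of K_4; hence Aut(K_4) ≅ S_4, order 24.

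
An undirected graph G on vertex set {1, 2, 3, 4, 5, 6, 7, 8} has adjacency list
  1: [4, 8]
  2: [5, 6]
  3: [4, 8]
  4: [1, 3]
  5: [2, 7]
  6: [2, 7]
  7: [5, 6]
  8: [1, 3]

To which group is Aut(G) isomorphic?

G has two connected components, {2, 5, 6, 7} and {1, 3, 4, 8}; each is 2-regular, so G = C_4 ⊔ C_4. Aut of a disjoint union of two copies of C_4 is the wreath product D_4 ≀ Z_2, of order 2·8² = 128.

(D_4 × D_4) ⋊ Z_2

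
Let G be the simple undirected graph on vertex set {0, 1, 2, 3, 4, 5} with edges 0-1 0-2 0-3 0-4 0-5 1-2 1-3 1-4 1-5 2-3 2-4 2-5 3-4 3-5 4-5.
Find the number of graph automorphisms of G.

Every vertex has degree 5, so G is the complete graph K_6. Every bijection on the vertex set is an automorphism of K_6; hence Aut(K_6) ≅ S_6, order 720.

720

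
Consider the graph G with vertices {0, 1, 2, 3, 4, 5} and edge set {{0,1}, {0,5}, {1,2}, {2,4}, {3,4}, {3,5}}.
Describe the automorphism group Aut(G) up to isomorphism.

D_6

G is 2-regular and connected on 6 vertices, i.e. the cycle C_6. C_6 has 6 rotations and 6 reflections, so Aut(C_6) ≅ D_6 of order 12.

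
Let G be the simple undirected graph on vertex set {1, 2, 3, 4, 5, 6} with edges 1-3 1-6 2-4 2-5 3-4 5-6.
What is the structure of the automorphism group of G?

the dihedral group of order 12

Every vertex has degree 2 and the graph is connected, so G is the 6-cycle C_6. C_6 has 6 rotations and 6 reflections, so Aut(C_6) ≅ D_6 of order 12.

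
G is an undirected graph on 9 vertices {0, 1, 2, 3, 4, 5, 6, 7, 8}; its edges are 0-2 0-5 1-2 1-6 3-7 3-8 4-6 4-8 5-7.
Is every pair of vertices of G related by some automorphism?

Yes

G is 2-regular and connected on 9 vertices, i.e. the cycle C_9. C_9 has 9 rotations and 9 reflections, so Aut(C_9) ≅ D_9 of order 18. Under this action every vertex can be carried to every other, so G is vertex-transitive.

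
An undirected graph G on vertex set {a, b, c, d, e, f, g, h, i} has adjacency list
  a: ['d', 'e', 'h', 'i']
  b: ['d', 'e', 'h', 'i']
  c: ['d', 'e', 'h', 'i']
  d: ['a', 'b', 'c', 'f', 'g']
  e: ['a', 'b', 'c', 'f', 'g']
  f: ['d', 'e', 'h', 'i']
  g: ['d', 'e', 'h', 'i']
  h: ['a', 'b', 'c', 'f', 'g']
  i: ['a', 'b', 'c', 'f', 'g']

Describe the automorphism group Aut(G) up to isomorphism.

The vertices split by degree into {d, e, h, i} (degree 5) and {a, b, c, f, g} (degree 4); every edge runs between the two parts, so G is the complete bipartite graph K_{4,5}. The parts have unequal sizes, so no automorphism swaps them; each part is permuted independently, giving S_4 × S_5 of order 4!·5! = 2880.

S_4 × S_5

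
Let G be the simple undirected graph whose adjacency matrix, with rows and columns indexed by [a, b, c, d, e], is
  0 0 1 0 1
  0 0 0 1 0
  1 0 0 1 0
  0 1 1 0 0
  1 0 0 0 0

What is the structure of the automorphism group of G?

The degree sequence is [2, 1, 2, 2, 1]; the two degree-1 vertices b and e are the ends of a path, so G = P_5. The only nontrivial automorphism of a path is the end-to-end reflection, so Aut(G) ≅ Z_2.

C_2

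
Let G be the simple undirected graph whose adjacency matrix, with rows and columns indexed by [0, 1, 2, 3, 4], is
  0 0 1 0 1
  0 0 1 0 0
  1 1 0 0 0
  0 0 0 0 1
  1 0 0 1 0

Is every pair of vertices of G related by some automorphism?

Automorphisms preserve degree, but G has vertices of degree 1 and vertices of degree 2; no automorphism maps one to the other, so G is not vertex-transitive.

No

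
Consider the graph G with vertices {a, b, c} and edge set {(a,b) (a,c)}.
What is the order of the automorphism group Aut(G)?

2

The degree sequence is [2, 1, 1]; the two degree-1 vertices b and c are the ends of a path, so G = P_3. The only nontrivial automorphism of a path is the end-to-end reflection, so Aut(G) ≅ Z_2.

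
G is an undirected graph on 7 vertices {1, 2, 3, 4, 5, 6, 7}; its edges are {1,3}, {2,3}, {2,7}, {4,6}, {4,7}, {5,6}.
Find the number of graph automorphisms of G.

The degree sequence is [1, 2, 2, 2, 1, 2, 2]; the two degree-1 vertices 1 and 5 are the ends of a path, so G = P_7. A path has exactly one nontrivial symmetry — reversal — giving Aut(G) of order 2.

2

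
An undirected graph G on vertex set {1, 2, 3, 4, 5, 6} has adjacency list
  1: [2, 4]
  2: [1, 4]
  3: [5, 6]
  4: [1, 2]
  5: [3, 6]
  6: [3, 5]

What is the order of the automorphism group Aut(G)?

72

G has two connected components, {1, 2, 4} and {3, 5, 6}; each is 2-regular, so G = C_3 ⊔ C_3. Aut of a disjoint union of two copies of C_3 is the wreath product D_3 ≀ Z_2, of order 2·6² = 72.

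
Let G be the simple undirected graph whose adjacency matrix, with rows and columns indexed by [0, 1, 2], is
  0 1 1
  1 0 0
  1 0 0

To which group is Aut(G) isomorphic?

The degree sequence is [2, 1, 1]; the two degree-1 vertices 1 and 2 are the ends of a path, so G = P_3. A path has exactly one nontrivial symmetry — reversal — giving Aut(G) of order 2.

C_2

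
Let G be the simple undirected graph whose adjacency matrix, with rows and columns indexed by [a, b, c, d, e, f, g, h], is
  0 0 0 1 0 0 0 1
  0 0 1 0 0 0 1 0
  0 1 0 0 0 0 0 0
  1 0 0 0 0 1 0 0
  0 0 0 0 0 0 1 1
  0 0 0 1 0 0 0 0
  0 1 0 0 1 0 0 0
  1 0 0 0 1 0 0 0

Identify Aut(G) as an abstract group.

Z_2

The degree sequence is [2, 2, 1, 2, 2, 1, 2, 2]; the two degree-1 vertices c and f are the ends of a path, so G = P_8. A path has exactly one nontrivial symmetry — reversal — giving Aut(G) of order 2.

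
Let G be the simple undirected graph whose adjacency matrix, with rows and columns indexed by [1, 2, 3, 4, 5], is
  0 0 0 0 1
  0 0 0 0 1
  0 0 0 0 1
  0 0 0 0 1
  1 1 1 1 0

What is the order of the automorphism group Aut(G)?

24

Vertex 5 has degree 4 and every other vertex has degree 1, so G is the star K_{1,4} with centre 5. The 4 leaves are pairwise interchangeable while the centre is fixed, giving Aut(G) = S_4.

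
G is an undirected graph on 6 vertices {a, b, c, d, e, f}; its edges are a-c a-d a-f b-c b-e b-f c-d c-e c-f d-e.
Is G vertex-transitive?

No

Vertex c is the only vertex of degree 5, so every automorphism fixes it; G is not vertex-transitive.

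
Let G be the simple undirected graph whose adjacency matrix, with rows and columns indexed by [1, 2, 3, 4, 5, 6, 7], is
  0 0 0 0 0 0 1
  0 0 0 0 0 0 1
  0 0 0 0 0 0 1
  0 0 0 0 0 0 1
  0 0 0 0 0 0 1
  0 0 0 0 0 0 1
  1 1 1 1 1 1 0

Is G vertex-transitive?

Vertex 7 is the only vertex of degree 6, so every automorphism fixes it; G is not vertex-transitive.

No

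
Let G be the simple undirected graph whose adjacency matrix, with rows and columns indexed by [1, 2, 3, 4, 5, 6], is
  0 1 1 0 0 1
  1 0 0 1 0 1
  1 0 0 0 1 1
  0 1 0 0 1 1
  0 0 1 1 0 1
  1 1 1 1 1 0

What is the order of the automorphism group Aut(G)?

Vertex 6 is the unique vertex of degree 5; the remaining 5 vertices each have degree 3 and induce a cycle, so G is the wheel on 6 vertices with hub 6. With the hub fixed, the remaining symmetry is that of the rim cycle C_5, giving the dihedral group D_5.

10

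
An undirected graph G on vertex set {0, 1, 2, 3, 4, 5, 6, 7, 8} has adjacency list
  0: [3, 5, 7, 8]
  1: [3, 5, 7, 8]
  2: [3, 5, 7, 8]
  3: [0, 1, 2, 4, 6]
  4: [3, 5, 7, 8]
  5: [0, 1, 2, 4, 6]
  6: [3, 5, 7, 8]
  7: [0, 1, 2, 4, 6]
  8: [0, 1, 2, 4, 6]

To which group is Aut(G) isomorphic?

The vertices split by degree into {3, 5, 7, 8} (degree 5) and {0, 1, 2, 4, 6} (degree 4); every edge runs between the two parts, so G is the complete bipartite graph K_{4,5}. The parts have unequal sizes, so no automorphism swaps them; each part is permuted independently, giving S_5 × S_4 of order 5!·4! = 2880.

S_5 × S_4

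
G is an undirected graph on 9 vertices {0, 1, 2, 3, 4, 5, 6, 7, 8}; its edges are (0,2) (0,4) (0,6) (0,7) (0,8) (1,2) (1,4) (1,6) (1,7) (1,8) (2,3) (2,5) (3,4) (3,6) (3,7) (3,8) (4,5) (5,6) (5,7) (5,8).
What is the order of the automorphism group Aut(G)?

The vertices split by degree into {0, 1, 3, 5} (degree 5) and {2, 4, 6, 7, 8} (degree 4); every edge runs between the two parts, so G is the complete bipartite graph K_{4,5}. Automorphisms preserve the bipartition setwise (since the parts differ in size) and act as S_5 × S_4 within it; |Aut| = 2880.

2880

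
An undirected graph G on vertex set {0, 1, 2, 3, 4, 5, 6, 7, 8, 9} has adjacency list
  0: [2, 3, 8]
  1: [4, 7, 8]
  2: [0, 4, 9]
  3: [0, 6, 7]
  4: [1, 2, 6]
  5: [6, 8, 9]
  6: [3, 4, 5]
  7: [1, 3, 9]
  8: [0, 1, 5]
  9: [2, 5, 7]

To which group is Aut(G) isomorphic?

S_5

G is 3-regular on 10 vertices with no triangles and no 4-cycles (girth 5): this is the Petersen graph. It is a classical fact that the Petersen graph has automorphism group S_5 (order 120), arising from its description as the Kneser graph K(5,2).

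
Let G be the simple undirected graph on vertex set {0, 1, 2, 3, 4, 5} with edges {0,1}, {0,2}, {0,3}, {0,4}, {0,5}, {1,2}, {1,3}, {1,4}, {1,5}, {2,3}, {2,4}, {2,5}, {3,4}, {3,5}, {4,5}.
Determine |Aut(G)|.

720

Every vertex has degree 5, so G is the complete graph K_6. Any permutation of the 6 vertices preserves K_6, so Aut(K_6) = S_6 of order 6! = 720.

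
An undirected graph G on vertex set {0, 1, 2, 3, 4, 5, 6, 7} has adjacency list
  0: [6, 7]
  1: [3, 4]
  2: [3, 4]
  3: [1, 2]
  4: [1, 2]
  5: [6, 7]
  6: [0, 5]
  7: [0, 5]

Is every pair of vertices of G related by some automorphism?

G has two connected components, {0, 5, 6, 7} and {1, 2, 3, 4}; each is 2-regular, so G = C_4 ⊔ C_4. Aut of a disjoint union of two copies of C_4 is the wreath product D_4 ≀ Z_2, of order 2·8² = 128. This group acts transitively on the 8 vertices.

Yes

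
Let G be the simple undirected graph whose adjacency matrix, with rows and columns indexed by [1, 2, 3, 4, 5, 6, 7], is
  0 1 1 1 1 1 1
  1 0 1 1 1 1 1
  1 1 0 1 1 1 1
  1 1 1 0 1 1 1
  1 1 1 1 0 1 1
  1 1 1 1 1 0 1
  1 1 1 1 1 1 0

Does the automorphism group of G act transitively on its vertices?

Yes

Every vertex has degree 6, so G is the complete graph K_7. Every bijection on the vertex set is an automorphism of K_7; hence Aut(K_7) ≅ S_7, order 5040. Under this action every vertex can be carried to every other, so G is vertex-transitive.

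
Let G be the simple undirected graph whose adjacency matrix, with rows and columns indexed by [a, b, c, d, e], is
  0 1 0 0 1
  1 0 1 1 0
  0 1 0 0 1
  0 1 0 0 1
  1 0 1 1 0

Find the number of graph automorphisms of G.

The vertices split by degree into {b, e} (degree 3) and {a, c, d} (degree 2); every edge runs between the two parts, so G is the complete bipartite graph K_{2,3}. Automorphisms preserve the bipartition setwise (since the parts differ in size) and act as S_3 × S_2 within it; |Aut| = 12.

12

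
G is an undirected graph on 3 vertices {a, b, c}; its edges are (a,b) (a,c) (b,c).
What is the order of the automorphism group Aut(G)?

All 3 vertices are pairwise adjacent: G = K_3. Any permutation of the 3 vertices preserves K_3, so Aut(K_3) = S_3 of order 3! = 6.

6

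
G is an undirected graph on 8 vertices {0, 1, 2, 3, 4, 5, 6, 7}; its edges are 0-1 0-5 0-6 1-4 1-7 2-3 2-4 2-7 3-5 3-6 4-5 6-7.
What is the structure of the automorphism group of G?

G is 3-regular and bipartite on 2^3 = 8 vertices with girth 4; it is the hypercube graph Q_3. Aut(Q_3) consists of the signed permutations of the 3 coordinate axes: 3! permutations times 2^3 sign flips, so |Aut| = 2^3·3! = 48.

Z_2^3 ⋊ S_3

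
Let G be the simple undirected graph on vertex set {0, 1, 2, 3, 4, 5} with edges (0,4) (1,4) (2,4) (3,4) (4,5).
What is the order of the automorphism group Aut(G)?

120

Vertex 4 has degree 5 and every other vertex has degree 1, so G is the star K_{1,5} with centre 4. The 5 leaves are pairwise interchangeable while the centre is fixed, giving Aut(G) = S_5.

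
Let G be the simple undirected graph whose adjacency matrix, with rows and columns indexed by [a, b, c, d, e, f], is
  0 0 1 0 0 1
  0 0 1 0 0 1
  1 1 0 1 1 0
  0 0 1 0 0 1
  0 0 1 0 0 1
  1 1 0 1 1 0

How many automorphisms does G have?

The vertices split by degree into {c, f} (degree 4) and {a, b, d, e} (degree 2); every edge runs between the two parts, so G is the complete bipartite graph K_{2,4}. The parts have unequal sizes, so no automorphism swaps them; each part is permuted independently, giving S_4 × S_2 of order 4!·2! = 48.

48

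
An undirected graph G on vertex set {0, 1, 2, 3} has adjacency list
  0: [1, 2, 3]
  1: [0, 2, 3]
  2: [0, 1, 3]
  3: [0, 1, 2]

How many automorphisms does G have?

24

Every vertex has degree 3, so G is the complete graph K_4. Any permutation of the 4 vertices preserves K_4, so Aut(K_4) = S_4 of order 4! = 24.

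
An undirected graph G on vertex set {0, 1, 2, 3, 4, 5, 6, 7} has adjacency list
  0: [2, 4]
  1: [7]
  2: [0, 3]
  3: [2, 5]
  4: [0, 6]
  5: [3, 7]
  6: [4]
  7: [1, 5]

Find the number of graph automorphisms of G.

The degree sequence is [2, 1, 2, 2, 2, 2, 1, 2]; the two degree-1 vertices 1 and 6 are the ends of a path, so G = P_8. A path has exactly one nontrivial symmetry — reversal — giving Aut(G) of order 2.

2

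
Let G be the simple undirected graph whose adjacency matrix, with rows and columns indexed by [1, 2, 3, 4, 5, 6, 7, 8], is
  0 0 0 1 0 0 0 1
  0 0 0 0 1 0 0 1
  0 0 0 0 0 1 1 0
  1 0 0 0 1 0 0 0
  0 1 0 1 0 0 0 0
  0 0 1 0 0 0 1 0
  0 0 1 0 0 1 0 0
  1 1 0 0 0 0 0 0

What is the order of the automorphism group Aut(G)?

G has two connected components, {1, 2, 4, 5, 8} and {3, 6, 7}; each is 2-regular, so G = C_5 ⊔ C_3. No automorphism exchanges components of different sizes, hence Aut(G) is the direct product D_3 × D_5, order 60.

60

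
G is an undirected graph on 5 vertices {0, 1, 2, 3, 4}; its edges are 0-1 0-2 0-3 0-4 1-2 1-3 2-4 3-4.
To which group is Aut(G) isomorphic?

D_4

Vertex 0 is the unique vertex of degree 4; the remaining 4 vertices each have degree 3 and induce a cycle, so G is the wheel on 5 vertices with hub 0. Every automorphism fixes the hub and acts on the rim 4-cycle, so Aut(G) ≅ Aut(C_4) = D_4 of order 8.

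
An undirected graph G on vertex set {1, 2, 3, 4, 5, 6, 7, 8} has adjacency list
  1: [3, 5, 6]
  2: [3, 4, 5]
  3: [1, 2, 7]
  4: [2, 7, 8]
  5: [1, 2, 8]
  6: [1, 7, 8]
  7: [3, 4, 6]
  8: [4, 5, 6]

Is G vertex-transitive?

Yes

G is 3-regular and bipartite on 2^3 = 8 vertices with girth 4; it is the hypercube graph Q_3. Aut(Q_3) consists of the signed permutations of the 3 coordinate axes: 3! permutations times 2^3 sign flips, so |Aut| = 2^3·3! = 48. This group acts transitively on the 8 vertices.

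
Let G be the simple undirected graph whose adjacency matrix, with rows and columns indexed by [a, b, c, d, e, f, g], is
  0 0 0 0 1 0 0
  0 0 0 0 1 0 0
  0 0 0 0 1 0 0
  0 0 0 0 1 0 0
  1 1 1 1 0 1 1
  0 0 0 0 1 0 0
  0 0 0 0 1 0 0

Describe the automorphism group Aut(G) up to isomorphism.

the symmetric group on 6 letters

Vertex e has degree 6 and every other vertex has degree 1, so G is the star K_{1,6} with centre e. Any automorphism fixes the centre and permutes the 6 leaves freely, so Aut(G) ≅ S_6 of order 6! = 720.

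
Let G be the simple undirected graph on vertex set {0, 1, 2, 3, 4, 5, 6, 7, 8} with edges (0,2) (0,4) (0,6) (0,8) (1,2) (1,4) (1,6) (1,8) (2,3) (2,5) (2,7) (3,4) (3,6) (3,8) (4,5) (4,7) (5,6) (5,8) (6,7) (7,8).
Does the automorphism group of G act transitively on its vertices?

Automorphisms preserve degree, but G has vertices of degree 4 and vertices of degree 5; no automorphism maps one to the other, so G is not vertex-transitive.

No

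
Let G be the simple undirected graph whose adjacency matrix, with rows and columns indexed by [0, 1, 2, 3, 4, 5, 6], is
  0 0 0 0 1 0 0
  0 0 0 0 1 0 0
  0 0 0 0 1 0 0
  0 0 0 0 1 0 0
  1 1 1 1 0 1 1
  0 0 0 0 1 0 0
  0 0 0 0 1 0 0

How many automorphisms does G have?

720

Vertex 4 has degree 6 and every other vertex has degree 1, so G is the star K_{1,6} with centre 4. The 6 leaves are pairwise interchangeable while the centre is fixed, giving Aut(G) = S_6.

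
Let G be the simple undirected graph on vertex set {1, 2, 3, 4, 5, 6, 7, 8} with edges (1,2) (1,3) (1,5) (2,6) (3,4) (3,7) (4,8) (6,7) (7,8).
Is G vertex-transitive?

No

Vertex 5 is the only vertex of degree 1, so every automorphism fixes it; G is not vertex-transitive.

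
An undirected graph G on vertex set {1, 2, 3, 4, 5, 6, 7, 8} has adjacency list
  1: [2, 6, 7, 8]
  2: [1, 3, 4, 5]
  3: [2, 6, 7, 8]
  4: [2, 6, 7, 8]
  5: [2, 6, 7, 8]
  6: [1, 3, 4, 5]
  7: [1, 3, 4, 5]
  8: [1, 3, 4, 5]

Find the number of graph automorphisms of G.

G is 4-regular and bipartite with parts {1, 3, 4, 5} and {2, 6, 7, 8} (each part is independent and every cross-pair is an edge), so G = K_{4,4}. Aut(K_{4,4}) is the wreath product S_4 ≀ Z_2: permute within each part, then optionally swap the parts; |Aut| = 2·(4!)² = 1152.

1152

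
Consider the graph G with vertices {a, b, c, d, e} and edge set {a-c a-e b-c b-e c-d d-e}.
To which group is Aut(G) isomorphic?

S_2 × S_3

The vertices split by degree into {c, e} (degree 3) and {a, b, d} (degree 2); every edge runs between the two parts, so G is the complete bipartite graph K_{2,3}. The parts have unequal sizes, so no automorphism swaps them; each part is permuted independently, giving S_2 × S_3 of order 2!·3! = 12.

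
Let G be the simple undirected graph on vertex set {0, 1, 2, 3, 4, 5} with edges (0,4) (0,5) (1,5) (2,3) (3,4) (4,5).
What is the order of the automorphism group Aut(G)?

1

Degrees alone do not determine every vertex (e.g. 0 and 3 both have degree 2), but their neighbour-degree multisets differ: N(0) has degrees [3, 3] while N(3) has degrees [1, 3]. Repeating this refinement separates all vertices, so the only automorphism is the identity.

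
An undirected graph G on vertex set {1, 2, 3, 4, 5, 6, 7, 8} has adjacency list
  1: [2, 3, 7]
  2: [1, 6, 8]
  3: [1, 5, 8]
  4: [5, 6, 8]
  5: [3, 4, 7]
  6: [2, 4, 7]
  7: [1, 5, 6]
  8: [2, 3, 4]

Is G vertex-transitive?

Yes

G is 3-regular and bipartite on 2^3 = 8 vertices with girth 4; it is the hypercube graph Q_3. Aut(Q_3) consists of the signed permutations of the 3 coordinate axes: 3! permutations times 2^3 sign flips, so |Aut| = 2^3·3! = 48. This group acts transitively on the 8 vertices.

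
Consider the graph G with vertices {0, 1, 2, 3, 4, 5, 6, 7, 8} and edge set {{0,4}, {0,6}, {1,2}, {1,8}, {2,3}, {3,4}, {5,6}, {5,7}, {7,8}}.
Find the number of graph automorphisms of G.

18

Every vertex has degree 2 and the graph is connected, so G is the 9-cycle C_9. The automorphisms of the 9-cycle are exactly the symmetries of a regular 9-gon: the dihedral group D_9, |D_9| = 18.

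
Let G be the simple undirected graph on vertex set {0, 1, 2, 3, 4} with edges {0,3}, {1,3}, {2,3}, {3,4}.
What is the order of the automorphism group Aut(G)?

Vertex 3 has degree 4 and every other vertex has degree 1, so G is the star K_{1,4} with centre 3. Any automorphism fixes the centre and permutes the 4 leaves freely, so Aut(G) ≅ S_4 of order 4! = 24.

24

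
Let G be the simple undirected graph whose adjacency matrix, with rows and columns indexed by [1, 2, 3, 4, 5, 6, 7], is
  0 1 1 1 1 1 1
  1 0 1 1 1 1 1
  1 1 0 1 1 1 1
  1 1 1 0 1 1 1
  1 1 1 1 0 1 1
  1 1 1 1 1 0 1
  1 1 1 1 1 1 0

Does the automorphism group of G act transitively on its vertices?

Yes

All 7 vertices are pairwise adjacent: G = K_7. Every bijection on the vertex set is an automorphism of K_7; hence Aut(K_7) ≅ S_7, order 5040. Under this action every vertex can be carried to every other, so G is vertex-transitive.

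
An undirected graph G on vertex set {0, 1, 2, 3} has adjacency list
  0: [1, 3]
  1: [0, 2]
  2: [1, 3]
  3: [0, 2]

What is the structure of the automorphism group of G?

G is 2-regular and bipartite on 2^2 = 4 vertices with girth 4; it is the hypercube graph Q_2. Aut(Q_2) consists of the signed permutations of the 2 coordinate axes: 2! permutations times 2^2 sign flips, so |Aut| = 2^2·2! = 8.

Z_2^2 ⋊ S_2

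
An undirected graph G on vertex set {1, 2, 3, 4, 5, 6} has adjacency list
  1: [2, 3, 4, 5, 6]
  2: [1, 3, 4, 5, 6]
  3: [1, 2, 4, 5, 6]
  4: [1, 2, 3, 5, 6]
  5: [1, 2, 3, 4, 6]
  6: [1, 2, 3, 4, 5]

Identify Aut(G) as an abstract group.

the symmetric group on 6 letters

Every vertex has degree 5, so G is the complete graph K_6. Every bijection on the vertex set is an automorphism of K_6; hence Aut(K_6) ≅ S_6, order 720.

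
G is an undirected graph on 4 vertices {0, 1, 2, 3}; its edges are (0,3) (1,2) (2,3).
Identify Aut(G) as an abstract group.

The degree sequence is [1, 1, 2, 2]; the two degree-1 vertices 0 and 1 are the ends of a path, so G = P_4. The only nontrivial automorphism of a path is the end-to-end reflection, so Aut(G) ≅ Z_2.

Z_2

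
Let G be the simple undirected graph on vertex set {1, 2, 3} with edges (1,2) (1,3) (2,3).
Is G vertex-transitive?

Yes

Every vertex has degree 2, so G is the complete graph K_3. Any permutation of the 3 vertices preserves K_3, so Aut(K_3) = S_3 of order 3! = 6. Under this action every vertex can be carried to every other, so G is vertex-transitive.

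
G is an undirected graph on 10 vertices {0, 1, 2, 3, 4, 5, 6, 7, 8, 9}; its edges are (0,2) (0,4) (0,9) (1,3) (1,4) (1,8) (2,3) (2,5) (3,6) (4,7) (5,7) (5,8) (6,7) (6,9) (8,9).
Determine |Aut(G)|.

120

G is 3-regular on 10 vertices with no triangles and no 4-cycles (girth 5): this is the Petersen graph. It is a classical fact that the Petersen graph has automorphism group S_5 (order 120), arising from its description as the Kneser graph K(5,2).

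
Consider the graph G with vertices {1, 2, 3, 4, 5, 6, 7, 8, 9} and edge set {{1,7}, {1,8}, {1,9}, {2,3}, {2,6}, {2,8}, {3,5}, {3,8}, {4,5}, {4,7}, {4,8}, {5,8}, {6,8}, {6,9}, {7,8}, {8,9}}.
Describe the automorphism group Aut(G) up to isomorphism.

Vertex 8 is the unique vertex of degree 8; the remaining 8 vertices each have degree 3 and induce a cycle, so G is the wheel on 9 vertices with hub 8. Every automorphism fixes the hub and acts on the rim 8-cycle, so Aut(G) ≅ Aut(C_8) = D_8 of order 16.

D_8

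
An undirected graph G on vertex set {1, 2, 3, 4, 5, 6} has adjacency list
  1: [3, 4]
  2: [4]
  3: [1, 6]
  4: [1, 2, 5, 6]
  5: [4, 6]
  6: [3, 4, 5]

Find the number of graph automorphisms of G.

1

Degrees alone do not determine every vertex (e.g. 1 and 3 both have degree 2), but their neighbour-degree multisets differ: N(1) has degrees [2, 4] while N(3) has degrees [2, 3]. Repeating this refinement separates all vertices, so the only automorphism is the identity.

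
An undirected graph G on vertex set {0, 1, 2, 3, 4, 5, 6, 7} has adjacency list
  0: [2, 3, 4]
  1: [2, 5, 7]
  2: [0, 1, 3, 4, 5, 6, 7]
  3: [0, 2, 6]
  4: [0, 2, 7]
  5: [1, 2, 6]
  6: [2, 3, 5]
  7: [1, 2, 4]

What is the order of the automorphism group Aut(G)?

Vertex 2 is the unique vertex of degree 7; the remaining 7 vertices each have degree 3 and induce a cycle, so G is the wheel on 8 vertices with hub 2. With the hub fixed, the remaining symmetry is that of the rim cycle C_7, giving the dihedral group D_7.

14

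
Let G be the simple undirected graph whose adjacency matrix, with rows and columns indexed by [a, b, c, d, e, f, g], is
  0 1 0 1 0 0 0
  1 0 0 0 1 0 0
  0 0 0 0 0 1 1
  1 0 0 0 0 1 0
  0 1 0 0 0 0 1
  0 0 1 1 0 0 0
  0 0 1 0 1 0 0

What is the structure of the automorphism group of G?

the dihedral group of order 14

G is 2-regular and connected on 7 vertices, i.e. the cycle C_7. The automorphisms of the 7-cycle are exactly the symmetries of a regular 7-gon: the dihedral group D_7, |D_7| = 14.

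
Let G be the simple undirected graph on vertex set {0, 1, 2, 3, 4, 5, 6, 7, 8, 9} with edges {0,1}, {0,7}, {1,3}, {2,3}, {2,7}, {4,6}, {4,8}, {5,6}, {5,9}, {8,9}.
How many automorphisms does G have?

G has two connected components, {0, 1, 2, 3, 7} and {4, 5, 6, 8, 9}; each is 2-regular, so G = C_5 ⊔ C_5. Aut of a disjoint union of two copies of C_5 is the wreath product D_5 ≀ Z_2, of order 2·10² = 200.

200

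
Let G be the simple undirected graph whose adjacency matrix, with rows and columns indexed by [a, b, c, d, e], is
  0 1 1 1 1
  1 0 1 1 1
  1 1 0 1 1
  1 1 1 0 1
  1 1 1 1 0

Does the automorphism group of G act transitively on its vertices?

Yes

All 5 vertices are pairwise adjacent: G = K_5. Any permutation of the 5 vertices preserves K_5, so Aut(K_5) = S_5 of order 5! = 120. Under this action every vertex can be carried to every other, so G is vertex-transitive.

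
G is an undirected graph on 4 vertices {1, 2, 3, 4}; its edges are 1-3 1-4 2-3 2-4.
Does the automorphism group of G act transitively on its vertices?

G is 2-regular and bipartite on 2^2 = 4 vertices with girth 4; it is the hypercube graph Q_2. The symmetry group of the 2-cube is the hyperoctahedral group B_2 = Z_2 ≀ S_2, of order 2^2·2! = 8. Under this action every vertex can be carried to every other, so G is vertex-transitive.

Yes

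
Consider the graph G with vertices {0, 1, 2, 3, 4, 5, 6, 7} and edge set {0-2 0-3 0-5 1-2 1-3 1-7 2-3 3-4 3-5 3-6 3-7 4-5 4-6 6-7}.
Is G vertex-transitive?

Vertex 3 is the only vertex of degree 7, so every automorphism fixes it; G is not vertex-transitive.

No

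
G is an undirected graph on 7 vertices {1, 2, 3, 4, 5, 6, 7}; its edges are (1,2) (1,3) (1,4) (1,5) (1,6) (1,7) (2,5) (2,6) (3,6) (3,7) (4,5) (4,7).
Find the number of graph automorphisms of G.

Vertex 1 is the unique vertex of degree 6; the remaining 6 vertices each have degree 3 and induce a cycle, so G is the wheel on 7 vertices with hub 1. With the hub fixed, the remaining symmetry is that of the rim cycle C_6, giving the dihedral group D_6.

12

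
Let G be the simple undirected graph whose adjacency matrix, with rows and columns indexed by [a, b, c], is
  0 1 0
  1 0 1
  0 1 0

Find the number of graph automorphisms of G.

The degree sequence is [1, 2, 1]; the two degree-1 vertices a and c are the ends of a path, so G = P_3. A path has exactly one nontrivial symmetry — reversal — giving Aut(G) of order 2.

2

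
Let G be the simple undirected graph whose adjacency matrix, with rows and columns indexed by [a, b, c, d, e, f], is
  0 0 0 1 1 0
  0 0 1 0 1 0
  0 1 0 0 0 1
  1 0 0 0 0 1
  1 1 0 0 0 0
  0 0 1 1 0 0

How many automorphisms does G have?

12

Every vertex has degree 2 and the graph is connected, so G is the 6-cycle C_6. C_6 has 6 rotations and 6 reflections, so Aut(C_6) ≅ D_6 of order 12.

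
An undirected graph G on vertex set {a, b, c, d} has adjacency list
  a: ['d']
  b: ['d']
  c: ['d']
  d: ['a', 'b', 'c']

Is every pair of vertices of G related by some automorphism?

Vertex d is the only vertex of degree 3, so every automorphism fixes it; G is not vertex-transitive.

No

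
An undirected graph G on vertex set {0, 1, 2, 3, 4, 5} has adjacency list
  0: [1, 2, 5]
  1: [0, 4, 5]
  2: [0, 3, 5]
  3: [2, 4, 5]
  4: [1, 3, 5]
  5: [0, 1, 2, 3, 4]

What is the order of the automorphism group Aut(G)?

Vertex 5 is the unique vertex of degree 5; the remaining 5 vertices each have degree 3 and induce a cycle, so G is the wheel on 6 vertices with hub 5. Every automorphism fixes the hub and acts on the rim 5-cycle, so Aut(G) ≅ Aut(C_5) = D_5 of order 10.

10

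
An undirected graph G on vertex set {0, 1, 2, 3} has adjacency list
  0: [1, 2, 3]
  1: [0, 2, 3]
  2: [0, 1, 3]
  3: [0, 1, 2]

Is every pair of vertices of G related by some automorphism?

All 4 vertices are pairwise adjacent: G = K_4. Every bijection on the vertex set is an automorphism of K_4; hence Aut(K_4) ≅ S_4, order 24. Under this action every vertex can be carried to every other, so G is vertex-transitive.

Yes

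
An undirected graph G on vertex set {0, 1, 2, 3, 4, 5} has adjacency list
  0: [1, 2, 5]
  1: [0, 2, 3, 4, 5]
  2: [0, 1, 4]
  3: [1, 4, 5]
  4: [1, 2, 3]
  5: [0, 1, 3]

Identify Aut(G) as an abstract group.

Vertex 1 is the unique vertex of degree 5; the remaining 5 vertices each have degree 3 and induce a cycle, so G is the wheel on 6 vertices with hub 1. Every automorphism fixes the hub and acts on the rim 5-cycle, so Aut(G) ≅ Aut(C_5) = D_5 of order 10.

D_5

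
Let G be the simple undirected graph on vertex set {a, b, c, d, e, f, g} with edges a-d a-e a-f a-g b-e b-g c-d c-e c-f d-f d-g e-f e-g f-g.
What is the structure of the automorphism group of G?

the trivial group

Degrees alone do not determine every vertex (e.g. a and d both have degree 4), but their neighbour-degree multisets differ: N(a) has degrees [4, 5, 5, 5] while N(d) has degrees [3, 4, 5, 5]. Repeating this refinement separates all vertices, so the only automorphism is the identity.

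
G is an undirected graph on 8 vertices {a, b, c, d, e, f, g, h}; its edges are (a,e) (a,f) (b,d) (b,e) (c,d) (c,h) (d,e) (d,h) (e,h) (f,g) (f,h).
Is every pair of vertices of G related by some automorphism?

No

Vertex f is the only vertex of degree 3, so every automorphism fixes it; G is not vertex-transitive.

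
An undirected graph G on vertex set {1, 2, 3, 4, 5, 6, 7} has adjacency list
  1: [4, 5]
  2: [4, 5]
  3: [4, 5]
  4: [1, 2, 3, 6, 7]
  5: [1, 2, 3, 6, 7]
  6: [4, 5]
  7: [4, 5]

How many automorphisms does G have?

240

The vertices split by degree into {4, 5} (degree 5) and {1, 2, 3, 6, 7} (degree 2); every edge runs between the two parts, so G is the complete bipartite graph K_{2,5}. Automorphisms preserve the bipartition setwise (since the parts differ in size) and act as S_2 × S_5 within it; |Aut| = 240.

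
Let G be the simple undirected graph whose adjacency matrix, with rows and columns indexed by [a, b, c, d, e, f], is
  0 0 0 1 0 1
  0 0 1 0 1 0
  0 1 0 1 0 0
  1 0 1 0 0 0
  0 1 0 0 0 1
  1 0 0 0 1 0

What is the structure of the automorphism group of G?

Every vertex has degree 2 and the graph is connected, so G is the 6-cycle C_6. C_6 has 6 rotations and 6 reflections, so Aut(C_6) ≅ D_6 of order 12.

D_6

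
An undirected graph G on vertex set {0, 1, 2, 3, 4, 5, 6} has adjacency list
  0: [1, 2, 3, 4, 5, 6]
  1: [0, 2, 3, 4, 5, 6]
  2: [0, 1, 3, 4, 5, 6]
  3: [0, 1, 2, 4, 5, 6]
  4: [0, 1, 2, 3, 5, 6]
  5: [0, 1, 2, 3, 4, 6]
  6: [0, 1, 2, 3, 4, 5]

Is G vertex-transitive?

Yes

All 7 vertices are pairwise adjacent: G = K_7. Any permutation of the 7 vertices preserves K_7, so Aut(K_7) = S_7 of order 7! = 5040. Under this action every vertex can be carried to every other, so G is vertex-transitive.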